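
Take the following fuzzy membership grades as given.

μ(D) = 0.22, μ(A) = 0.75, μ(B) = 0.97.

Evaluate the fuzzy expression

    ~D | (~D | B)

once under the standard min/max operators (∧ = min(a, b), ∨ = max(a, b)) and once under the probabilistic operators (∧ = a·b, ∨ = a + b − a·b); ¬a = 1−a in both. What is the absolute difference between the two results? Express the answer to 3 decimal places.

Under standard min/max:
  ~D = 1 − 0.22 = 0.78
  ~D = 1 − 0.22 = 0.78
  ~D | B = max(a, b) on (0.78, 0.97) = 0.97
  ~D | (~D | B) = max(a, b) on (0.78, 0.97) = 0.97
  → value = 0.9700
Under probabilistic:
  ~D = 1 − 0.2200 = 0.7800
  ~D = 1 − 0.2200 = 0.7800
  ~D | B = a + b − a·b on (0.7800, 0.9700) = 0.9934
  ~D | (~D | B) = a + b − a·b on (0.7800, 0.9934) = 0.9985
  → value = 0.9985
|0.9700 − 0.9985| = 0.029

0.029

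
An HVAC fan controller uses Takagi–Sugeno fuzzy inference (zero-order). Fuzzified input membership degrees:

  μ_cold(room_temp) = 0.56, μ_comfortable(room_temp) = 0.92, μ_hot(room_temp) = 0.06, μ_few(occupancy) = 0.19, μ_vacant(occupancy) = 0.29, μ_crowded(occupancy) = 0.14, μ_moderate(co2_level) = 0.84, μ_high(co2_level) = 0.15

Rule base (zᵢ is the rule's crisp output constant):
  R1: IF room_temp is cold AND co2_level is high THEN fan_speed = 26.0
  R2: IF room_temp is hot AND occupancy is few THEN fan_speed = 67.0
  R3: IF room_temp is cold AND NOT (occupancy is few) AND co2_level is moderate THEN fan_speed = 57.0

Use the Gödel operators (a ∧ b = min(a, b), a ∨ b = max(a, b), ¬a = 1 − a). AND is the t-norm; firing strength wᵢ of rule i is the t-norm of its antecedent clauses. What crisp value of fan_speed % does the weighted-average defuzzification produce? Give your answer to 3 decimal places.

R1 (z=26.0): cold=0.56, high=0.15; AND[min(a, b)] → w = 0.15
R2 (z=67.0): hot=0.06, few=0.19; AND[min(a, b)] → w = 0.06
R3 (z=57.0): cold=0.56, ¬few=1−0.19=0.81, moderate=0.84; AND[min(a, b)] → w = 0.56
Weighted average = (0.15·26.0 + 0.06·67.0 + 0.56·57.0) / (0.15 + 0.06 + 0.56)
  = 39.8400 / 0.7700 = 51.740

51.740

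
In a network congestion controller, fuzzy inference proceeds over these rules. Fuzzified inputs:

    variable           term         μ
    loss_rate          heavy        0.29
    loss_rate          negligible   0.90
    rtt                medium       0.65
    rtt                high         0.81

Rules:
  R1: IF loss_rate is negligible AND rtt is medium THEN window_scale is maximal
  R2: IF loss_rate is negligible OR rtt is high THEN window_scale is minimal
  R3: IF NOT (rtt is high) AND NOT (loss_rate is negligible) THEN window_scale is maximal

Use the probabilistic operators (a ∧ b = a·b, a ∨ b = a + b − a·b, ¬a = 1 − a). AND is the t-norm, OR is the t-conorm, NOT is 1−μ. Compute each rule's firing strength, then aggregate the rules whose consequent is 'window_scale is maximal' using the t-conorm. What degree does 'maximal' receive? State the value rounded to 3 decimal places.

0.593

R1: negligible=0.90, medium=0.65; AND[a·b] → w = 0.5850
R2: negligible=0.90, high=0.81; OR[a + b − a·b] → w = 0.9810
R3: ¬high=1−0.81=0.19, ¬negligible=1−0.90=0.10; AND[a·b] → w = 0.0190
Rules with consequent 'maximal': {R1, R3} → strengths 0.5850, 0.0190
Aggregate via t-conorm [a + b − a·b]: 0.5929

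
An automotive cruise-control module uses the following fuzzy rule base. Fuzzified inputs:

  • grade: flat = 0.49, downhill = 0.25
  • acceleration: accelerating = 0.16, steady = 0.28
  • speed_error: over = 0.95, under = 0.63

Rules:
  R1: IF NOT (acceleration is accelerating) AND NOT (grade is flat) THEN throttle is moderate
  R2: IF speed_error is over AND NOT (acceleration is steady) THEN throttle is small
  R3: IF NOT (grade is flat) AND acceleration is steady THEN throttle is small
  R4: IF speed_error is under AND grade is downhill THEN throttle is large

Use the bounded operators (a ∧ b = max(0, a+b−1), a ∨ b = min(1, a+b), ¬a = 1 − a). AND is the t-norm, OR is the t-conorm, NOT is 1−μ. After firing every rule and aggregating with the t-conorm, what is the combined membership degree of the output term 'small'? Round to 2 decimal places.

0.67

R1: ¬accelerating=1−0.16=0.84, ¬flat=1−0.49=0.51; AND[max(0, a+b−1)] → w = 0.35
R2: over=0.95, ¬steady=1−0.28=0.72; AND[max(0, a+b−1)] → w = 0.67
R3: ¬flat=1−0.49=0.51, steady=0.28; AND[max(0, a+b−1)] → w = 0.00
R4: under=0.63, downhill=0.25; AND[max(0, a+b−1)] → w = 0.00
Rules with consequent 'small': {R2, R3} → strengths 0.67, 0.00
Aggregate via t-conorm [min(1, a+b)]: 0.67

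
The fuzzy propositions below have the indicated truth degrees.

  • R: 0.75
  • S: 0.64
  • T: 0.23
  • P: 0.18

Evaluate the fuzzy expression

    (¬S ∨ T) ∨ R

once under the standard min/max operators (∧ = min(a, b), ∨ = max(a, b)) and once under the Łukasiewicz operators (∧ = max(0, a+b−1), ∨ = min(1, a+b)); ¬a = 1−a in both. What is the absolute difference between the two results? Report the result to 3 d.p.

Under standard min/max:
  ¬S = 1 − 0.64 = 0.36
  ¬S ∨ T = max(a, b) on (0.36, 0.23) = 0.36
  (¬S ∨ T) ∨ R = max(a, b) on (0.36, 0.75) = 0.75
  → value = 0.7500
Under Łukasiewicz:
  ¬S = 1 − 0.64 = 0.36
  ¬S ∨ T = min(1, a+b) on (0.36, 0.23) = 0.59
  (¬S ∨ T) ∨ R = min(1, a+b) on (0.59, 0.75) = 1.00
  → value = 1.0000
|0.7500 − 1.0000| = 0.250

0.250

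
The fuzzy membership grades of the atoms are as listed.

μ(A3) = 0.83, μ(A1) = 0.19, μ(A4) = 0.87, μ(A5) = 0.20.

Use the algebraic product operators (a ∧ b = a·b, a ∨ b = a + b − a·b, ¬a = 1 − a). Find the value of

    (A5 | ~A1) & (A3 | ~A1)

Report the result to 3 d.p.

0.821

~A1 = 1 − 0.1900 = 0.8100
A5 | ~A1 = a + b − a·b on (0.2000, 0.8100) = 0.8480
~A1 = 1 − 0.1900 = 0.8100
A3 | ~A1 = a + b − a·b on (0.8300, 0.8100) = 0.9677
(A5 | ~A1) & (A3 | ~A1) = a·b on (0.8480, 0.9677) = 0.8206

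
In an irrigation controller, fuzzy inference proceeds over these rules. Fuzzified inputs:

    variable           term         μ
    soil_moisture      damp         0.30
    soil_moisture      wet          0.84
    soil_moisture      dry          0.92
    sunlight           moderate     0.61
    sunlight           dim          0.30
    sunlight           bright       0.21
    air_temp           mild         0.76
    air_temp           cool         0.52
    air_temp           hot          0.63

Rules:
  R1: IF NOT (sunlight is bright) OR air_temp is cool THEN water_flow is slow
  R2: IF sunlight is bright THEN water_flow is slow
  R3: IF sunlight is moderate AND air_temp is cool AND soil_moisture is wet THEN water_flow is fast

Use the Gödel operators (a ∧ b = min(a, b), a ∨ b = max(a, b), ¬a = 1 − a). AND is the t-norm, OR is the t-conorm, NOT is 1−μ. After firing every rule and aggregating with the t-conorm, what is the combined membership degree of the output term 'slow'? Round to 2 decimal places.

0.79

R1: ¬bright=1−0.21=0.79, cool=0.52; OR[max(a, b)] → w = 0.79
R2: bright=0.21 → w = 0.21
R3: moderate=0.61, cool=0.52, wet=0.84; AND[min(a, b)] → w = 0.52
Rules with consequent 'slow': {R1, R2} → strengths 0.79, 0.21
Aggregate via t-conorm [max(a, b)]: 0.79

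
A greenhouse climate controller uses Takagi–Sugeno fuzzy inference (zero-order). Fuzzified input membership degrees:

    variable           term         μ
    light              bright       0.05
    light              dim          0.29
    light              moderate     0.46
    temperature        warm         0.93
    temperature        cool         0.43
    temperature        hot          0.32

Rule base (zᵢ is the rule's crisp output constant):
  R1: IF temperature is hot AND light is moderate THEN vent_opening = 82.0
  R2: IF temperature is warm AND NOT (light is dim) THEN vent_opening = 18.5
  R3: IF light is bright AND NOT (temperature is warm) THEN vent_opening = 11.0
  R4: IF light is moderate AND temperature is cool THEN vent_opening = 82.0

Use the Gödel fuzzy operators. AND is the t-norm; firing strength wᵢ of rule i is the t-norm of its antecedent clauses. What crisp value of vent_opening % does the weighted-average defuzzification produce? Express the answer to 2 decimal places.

R1 (z=82.0): hot=0.32, moderate=0.46; AND[min(a, b)] → w = 0.32
R2 (z=18.5): warm=0.93, ¬dim=1−0.29=0.71; AND[min(a, b)] → w = 0.71
R3 (z=11.0): bright=0.05, ¬warm=1−0.93=0.07; AND[min(a, b)] → w = 0.05
R4 (z=82.0): moderate=0.46, cool=0.43; AND[min(a, b)] → w = 0.43
Weighted average = (0.32·82.0 + 0.71·18.5 + 0.05·11.0 + 0.43·82.0) / (0.32 + 0.71 + 0.05 + 0.43)
  = 75.1850 / 1.5100 = 49.79

49.79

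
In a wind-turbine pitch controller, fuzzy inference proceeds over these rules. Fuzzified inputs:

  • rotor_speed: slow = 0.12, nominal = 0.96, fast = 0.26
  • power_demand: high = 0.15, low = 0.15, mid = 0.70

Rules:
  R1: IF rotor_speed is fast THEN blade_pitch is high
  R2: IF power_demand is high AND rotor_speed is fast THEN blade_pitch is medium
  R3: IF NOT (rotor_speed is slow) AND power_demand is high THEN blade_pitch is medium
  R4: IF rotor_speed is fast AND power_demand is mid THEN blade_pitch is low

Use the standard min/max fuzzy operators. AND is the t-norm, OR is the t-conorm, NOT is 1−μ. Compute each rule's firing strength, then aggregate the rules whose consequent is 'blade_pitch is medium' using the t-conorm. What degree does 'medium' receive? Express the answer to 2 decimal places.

R1: fast=0.26 → w = 0.26
R2: high=0.15, fast=0.26; AND[min(a, b)] → w = 0.15
R3: ¬slow=1−0.12=0.88, high=0.15; AND[min(a, b)] → w = 0.15
R4: fast=0.26, mid=0.70; AND[min(a, b)] → w = 0.26
Rules with consequent 'medium': {R2, R3} → strengths 0.15, 0.15
Aggregate via t-conorm [max(a, b)]: 0.15

0.15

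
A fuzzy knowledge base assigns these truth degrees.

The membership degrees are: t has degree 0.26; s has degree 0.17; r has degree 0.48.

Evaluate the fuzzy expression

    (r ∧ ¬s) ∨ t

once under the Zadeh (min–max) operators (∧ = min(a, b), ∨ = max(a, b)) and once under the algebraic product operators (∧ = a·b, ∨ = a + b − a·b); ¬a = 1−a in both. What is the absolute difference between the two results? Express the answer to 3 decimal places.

0.075

Under Zadeh (min–max):
  ¬s = 1 − 0.17 = 0.83
  r ∧ ¬s = min(a, b) on (0.48, 0.83) = 0.48
  (r ∧ ¬s) ∨ t = max(a, b) on (0.48, 0.26) = 0.48
  → value = 0.4800
Under algebraic product:
  ¬s = 1 − 0.1700 = 0.8300
  r ∧ ¬s = a·b on (0.4800, 0.8300) = 0.3984
  (r ∧ ¬s) ∨ t = a + b − a·b on (0.3984, 0.2600) = 0.5548
  → value = 0.5548
|0.4800 − 0.5548| = 0.075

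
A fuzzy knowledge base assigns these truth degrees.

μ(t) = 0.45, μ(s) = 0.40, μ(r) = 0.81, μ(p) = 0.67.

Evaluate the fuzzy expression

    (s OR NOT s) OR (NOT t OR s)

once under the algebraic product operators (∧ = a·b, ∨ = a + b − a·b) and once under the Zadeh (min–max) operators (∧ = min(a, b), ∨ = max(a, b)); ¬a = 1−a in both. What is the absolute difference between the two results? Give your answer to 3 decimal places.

0.335

Under algebraic product:
  NOT s = 1 − 0.4000 = 0.6000
  s OR NOT s = a + b − a·b on (0.4000, 0.6000) = 0.7600
  NOT t = 1 − 0.4500 = 0.5500
  NOT t OR s = a + b − a·b on (0.5500, 0.4000) = 0.7300
  (s OR NOT s) OR (NOT t OR s) = a + b − a·b on (0.7600, 0.7300) = 0.9352
  → value = 0.9352
Under Zadeh (min–max):
  NOT s = 1 − 0.40 = 0.60
  s OR NOT s = max(a, b) on (0.40, 0.60) = 0.60
  NOT t = 1 − 0.45 = 0.55
  NOT t OR s = max(a, b) on (0.55, 0.40) = 0.55
  (s OR NOT s) OR (NOT t OR s) = max(a, b) on (0.60, 0.55) = 0.60
  → value = 0.6000
|0.9352 − 0.6000| = 0.335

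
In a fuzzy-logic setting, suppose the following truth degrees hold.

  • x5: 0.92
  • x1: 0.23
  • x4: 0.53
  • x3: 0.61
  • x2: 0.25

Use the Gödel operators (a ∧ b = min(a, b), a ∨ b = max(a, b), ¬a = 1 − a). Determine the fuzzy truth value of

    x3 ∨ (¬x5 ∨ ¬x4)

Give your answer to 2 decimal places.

¬x5 = 1 − 0.92 = 0.08
¬x4 = 1 − 0.53 = 0.47
¬x5 ∨ ¬x4 = max(a, b) on (0.08, 0.47) = 0.47
x3 ∨ (¬x5 ∨ ¬x4) = max(a, b) on (0.61, 0.47) = 0.61

0.61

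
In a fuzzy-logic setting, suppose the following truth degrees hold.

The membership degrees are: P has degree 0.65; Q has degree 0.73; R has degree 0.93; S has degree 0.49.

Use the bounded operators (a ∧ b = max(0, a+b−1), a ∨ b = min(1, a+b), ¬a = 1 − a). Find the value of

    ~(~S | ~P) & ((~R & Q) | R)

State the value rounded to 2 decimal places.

0.07

~S = 1 − 0.49 = 0.51
~P = 1 − 0.65 = 0.35
~S | ~P = min(1, a+b) on (0.51, 0.35) = 0.86
~(~S | ~P) = 1 − 0.86 = 0.14
~R = 1 − 0.93 = 0.07
~R & Q = max(0, a+b−1) on (0.07, 0.73) = 0.00
(~R & Q) | R = min(1, a+b) on (0.00, 0.93) = 0.93
~(~S | ~P) & ((~R & Q) | R) = max(0, a+b−1) on (0.14, 0.93) = 0.07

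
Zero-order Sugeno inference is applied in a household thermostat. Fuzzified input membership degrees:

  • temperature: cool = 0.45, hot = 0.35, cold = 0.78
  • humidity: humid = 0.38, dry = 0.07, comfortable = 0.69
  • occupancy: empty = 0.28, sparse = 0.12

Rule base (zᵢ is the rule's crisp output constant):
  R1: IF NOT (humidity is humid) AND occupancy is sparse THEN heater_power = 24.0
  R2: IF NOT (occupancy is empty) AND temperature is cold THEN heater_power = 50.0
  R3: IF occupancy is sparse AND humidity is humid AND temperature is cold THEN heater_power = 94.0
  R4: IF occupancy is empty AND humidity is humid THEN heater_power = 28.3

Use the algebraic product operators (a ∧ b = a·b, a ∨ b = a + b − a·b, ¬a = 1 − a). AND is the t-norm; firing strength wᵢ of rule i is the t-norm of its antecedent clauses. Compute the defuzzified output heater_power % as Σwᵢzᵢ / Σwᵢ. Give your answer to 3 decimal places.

46.557

R1 (z=24.0): ¬humid=1−0.38=0.62, sparse=0.12; AND[a·b] → w = 0.0744
R2 (z=50.0): ¬empty=1−0.28=0.72, cold=0.78; AND[a·b] → w = 0.5616
R3 (z=94.0): sparse=0.12, humid=0.38, cold=0.78; AND[a·b] → w = 0.0356
R4 (z=28.3): empty=0.28, humid=0.38; AND[a·b] → w = 0.1064
Weighted average = (0.0744·24.0 + 0.5616·50.0 + 0.0356·94.0 + 0.1064·28.3) / (0.0744 + 0.5616 + 0.0356 + 0.1064)
  = 36.2201 / 0.7780 = 46.557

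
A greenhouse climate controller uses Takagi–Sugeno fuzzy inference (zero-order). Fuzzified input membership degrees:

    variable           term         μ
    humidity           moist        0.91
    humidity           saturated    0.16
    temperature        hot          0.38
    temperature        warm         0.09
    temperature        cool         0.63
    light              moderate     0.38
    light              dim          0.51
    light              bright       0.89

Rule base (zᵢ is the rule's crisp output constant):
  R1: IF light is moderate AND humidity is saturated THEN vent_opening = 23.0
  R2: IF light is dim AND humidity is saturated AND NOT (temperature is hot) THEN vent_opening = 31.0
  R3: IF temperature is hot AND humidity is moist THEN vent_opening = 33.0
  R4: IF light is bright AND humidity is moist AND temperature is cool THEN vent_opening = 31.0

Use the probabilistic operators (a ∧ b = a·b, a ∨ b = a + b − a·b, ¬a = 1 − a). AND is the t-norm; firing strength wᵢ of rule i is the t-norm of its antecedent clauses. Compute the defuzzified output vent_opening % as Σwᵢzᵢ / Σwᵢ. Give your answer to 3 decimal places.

31.212

R1 (z=23.0): moderate=0.38, saturated=0.16; AND[a·b] → w = 0.0608
R2 (z=31.0): dim=0.51, saturated=0.16, ¬hot=1−0.38=0.62; AND[a·b] → w = 0.0506
R3 (z=33.0): hot=0.38, moist=0.91; AND[a·b] → w = 0.3458
R4 (z=31.0): bright=0.89, moist=0.91, cool=0.63; AND[a·b] → w = 0.5102
Weighted average = (0.0608·23.0 + 0.0506·31.0 + 0.3458·33.0 + 0.5102·31.0) / (0.0608 + 0.0506 + 0.3458 + 0.5102)
  = 30.1955 / 0.9674 = 31.212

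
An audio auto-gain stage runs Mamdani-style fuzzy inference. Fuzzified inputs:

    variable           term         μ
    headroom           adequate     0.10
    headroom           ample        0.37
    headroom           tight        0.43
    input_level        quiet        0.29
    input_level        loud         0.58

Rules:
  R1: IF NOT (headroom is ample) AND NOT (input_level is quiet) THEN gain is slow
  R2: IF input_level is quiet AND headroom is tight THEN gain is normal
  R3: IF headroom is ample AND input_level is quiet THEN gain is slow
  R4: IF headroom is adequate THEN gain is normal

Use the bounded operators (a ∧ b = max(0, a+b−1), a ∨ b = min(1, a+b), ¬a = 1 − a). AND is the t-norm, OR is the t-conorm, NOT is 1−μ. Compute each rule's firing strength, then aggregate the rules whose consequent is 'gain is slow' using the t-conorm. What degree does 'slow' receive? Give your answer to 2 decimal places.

R1: ¬ample=1−0.37=0.63, ¬quiet=1−0.29=0.71; AND[max(0, a+b−1)] → w = 0.34
R2: quiet=0.29, tight=0.43; AND[max(0, a+b−1)] → w = 0.00
R3: ample=0.37, quiet=0.29; AND[max(0, a+b−1)] → w = 0.00
R4: adequate=0.10 → w = 0.10
Rules with consequent 'slow': {R1, R3} → strengths 0.34, 0.00
Aggregate via t-conorm [min(1, a+b)]: 0.34

0.34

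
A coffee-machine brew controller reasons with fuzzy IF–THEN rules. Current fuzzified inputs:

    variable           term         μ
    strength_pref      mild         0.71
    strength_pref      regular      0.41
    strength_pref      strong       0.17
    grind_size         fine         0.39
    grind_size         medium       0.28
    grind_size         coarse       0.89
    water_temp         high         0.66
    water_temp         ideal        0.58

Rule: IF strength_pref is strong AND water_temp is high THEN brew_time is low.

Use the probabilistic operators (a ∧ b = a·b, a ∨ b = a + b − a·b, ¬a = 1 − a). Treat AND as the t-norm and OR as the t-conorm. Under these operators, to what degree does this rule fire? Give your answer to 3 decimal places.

0.112

firing strength: strong=0.17, high=0.66; AND[a·b] → w = 0.1122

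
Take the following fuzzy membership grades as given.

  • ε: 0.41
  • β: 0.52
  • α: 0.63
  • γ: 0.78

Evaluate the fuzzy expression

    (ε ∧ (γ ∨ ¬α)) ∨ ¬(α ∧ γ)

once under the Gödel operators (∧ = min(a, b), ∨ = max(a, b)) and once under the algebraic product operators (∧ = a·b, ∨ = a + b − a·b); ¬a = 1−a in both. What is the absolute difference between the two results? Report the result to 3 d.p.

0.272

Under Gödel:
  ¬α = 1 − 0.63 = 0.37
  γ ∨ ¬α = max(a, b) on (0.78, 0.37) = 0.78
  ε ∧ (γ ∨ ¬α) = min(a, b) on (0.41, 0.78) = 0.41
  α ∧ γ = min(a, b) on (0.63, 0.78) = 0.63
  ¬(α ∧ γ) = 1 − 0.63 = 0.37
  (ε ∧ (γ ∨ ¬α)) ∨ ¬(α ∧ γ) = max(a, b) on (0.41, 0.37) = 0.41
  → value = 0.4100
Under algebraic product:
  ¬α = 1 − 0.6300 = 0.3700
  γ ∨ ¬α = a + b − a·b on (0.7800, 0.3700) = 0.8614
  ε ∧ (γ ∨ ¬α) = a·b on (0.4100, 0.8614) = 0.3532
  α ∧ γ = a·b on (0.6300, 0.7800) = 0.4914
  ¬(α ∧ γ) = 1 − 0.4914 = 0.5086
  (ε ∧ (γ ∨ ¬α)) ∨ ¬(α ∧ γ) = a + b − a·b on (0.3532, 0.5086) = 0.6821
  → value = 0.6821
|0.4100 − 0.6821| = 0.272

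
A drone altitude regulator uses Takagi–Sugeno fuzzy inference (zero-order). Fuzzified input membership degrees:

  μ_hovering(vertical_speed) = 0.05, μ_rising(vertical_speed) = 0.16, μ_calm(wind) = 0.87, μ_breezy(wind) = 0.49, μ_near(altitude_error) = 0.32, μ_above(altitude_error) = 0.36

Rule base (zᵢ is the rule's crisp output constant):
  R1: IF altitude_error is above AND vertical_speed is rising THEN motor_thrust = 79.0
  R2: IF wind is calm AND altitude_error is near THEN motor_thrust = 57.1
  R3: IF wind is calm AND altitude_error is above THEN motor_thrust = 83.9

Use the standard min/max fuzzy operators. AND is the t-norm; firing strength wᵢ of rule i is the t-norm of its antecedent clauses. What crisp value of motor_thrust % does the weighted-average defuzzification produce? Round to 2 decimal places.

R1 (z=79.0): above=0.36, rising=0.16; AND[min(a, b)] → w = 0.16
R2 (z=57.1): calm=0.87, near=0.32; AND[min(a, b)] → w = 0.32
R3 (z=83.9): calm=0.87, above=0.36; AND[min(a, b)] → w = 0.36
Weighted average = (0.16·79.0 + 0.32·57.1 + 0.36·83.9) / (0.16 + 0.32 + 0.36)
  = 61.1160 / 0.8400 = 72.76

72.76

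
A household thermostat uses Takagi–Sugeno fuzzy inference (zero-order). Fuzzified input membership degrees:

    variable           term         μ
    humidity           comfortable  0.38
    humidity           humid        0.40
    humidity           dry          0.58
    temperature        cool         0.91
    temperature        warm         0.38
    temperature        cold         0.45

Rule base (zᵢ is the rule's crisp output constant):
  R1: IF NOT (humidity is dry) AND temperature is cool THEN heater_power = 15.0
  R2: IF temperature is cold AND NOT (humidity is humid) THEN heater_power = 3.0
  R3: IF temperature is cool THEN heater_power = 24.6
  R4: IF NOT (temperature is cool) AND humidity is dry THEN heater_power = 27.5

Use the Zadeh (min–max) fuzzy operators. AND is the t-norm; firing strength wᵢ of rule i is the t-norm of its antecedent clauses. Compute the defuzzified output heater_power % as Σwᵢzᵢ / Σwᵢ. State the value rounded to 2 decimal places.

R1 (z=15.0): ¬dry=1−0.58=0.42, cool=0.91; AND[min(a, b)] → w = 0.42
R2 (z=3.0): cold=0.45, ¬humid=1−0.40=0.60; AND[min(a, b)] → w = 0.45
R3 (z=24.6): cool=0.91 → w = 0.91
R4 (z=27.5): ¬cool=1−0.91=0.09, dry=0.58; AND[min(a, b)] → w = 0.09
Weighted average = (0.42·15.0 + 0.45·3.0 + 0.91·24.6 + 0.09·27.5) / (0.42 + 0.45 + 0.91 + 0.09)
  = 32.5110 / 1.8700 = 17.39

17.39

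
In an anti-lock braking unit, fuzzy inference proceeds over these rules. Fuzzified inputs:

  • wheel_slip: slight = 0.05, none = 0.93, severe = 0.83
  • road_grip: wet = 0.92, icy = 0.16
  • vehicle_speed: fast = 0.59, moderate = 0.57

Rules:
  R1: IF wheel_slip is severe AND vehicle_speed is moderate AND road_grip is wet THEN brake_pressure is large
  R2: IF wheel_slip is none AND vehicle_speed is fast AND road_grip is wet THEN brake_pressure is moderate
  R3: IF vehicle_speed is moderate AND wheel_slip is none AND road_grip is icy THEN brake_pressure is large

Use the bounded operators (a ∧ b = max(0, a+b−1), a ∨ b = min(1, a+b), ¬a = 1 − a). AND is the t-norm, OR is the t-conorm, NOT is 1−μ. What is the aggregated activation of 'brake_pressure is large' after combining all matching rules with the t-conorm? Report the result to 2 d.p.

0.32

R1: severe=0.83, moderate=0.57, wet=0.92; AND[max(0, a+b−1)] → w = 0.32
R2: none=0.93, fast=0.59, wet=0.92; AND[max(0, a+b−1)] → w = 0.44
R3: moderate=0.57, none=0.93, icy=0.16; AND[max(0, a+b−1)] → w = 0.00
Rules with consequent 'large': {R1, R3} → strengths 0.32, 0.00
Aggregate via t-conorm [min(1, a+b)]: 0.32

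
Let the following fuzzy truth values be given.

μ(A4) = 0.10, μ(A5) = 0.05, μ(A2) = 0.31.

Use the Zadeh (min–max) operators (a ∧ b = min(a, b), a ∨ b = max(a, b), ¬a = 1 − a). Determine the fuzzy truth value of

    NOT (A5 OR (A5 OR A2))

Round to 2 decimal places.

A5 OR A2 = max(a, b) on (0.05, 0.31) = 0.31
A5 OR (A5 OR A2) = max(a, b) on (0.05, 0.31) = 0.31
NOT (A5 OR (A5 OR A2)) = 1 − 0.31 = 0.69

0.69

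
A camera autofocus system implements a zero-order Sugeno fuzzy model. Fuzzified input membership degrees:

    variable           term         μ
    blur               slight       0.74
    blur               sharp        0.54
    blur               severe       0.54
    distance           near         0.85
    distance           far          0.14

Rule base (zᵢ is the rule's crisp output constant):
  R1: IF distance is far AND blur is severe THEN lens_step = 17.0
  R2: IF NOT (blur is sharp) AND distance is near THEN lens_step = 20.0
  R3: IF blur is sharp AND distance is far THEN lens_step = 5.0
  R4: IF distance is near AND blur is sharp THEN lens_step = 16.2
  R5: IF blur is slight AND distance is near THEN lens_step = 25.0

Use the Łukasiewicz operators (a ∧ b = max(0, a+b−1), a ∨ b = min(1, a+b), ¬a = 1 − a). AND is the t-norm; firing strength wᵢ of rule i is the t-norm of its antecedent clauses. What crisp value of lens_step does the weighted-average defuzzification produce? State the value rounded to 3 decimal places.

21.138

R1 (z=17.0): far=0.14, severe=0.54; AND[max(0, a+b−1)] → w = 0.00
R2 (z=20.0): ¬sharp=1−0.54=0.46, near=0.85; AND[max(0, a+b−1)] → w = 0.31
R3 (z=5.0): sharp=0.54, far=0.14; AND[max(0, a+b−1)] → w = 0.00
R4 (z=16.2): near=0.85, sharp=0.54; AND[max(0, a+b−1)] → w = 0.39
R5 (z=25.0): slight=0.74, near=0.85; AND[max(0, a+b−1)] → w = 0.59
Weighted average = (0.00·17.0 + 0.31·20.0 + 0.00·5.0 + 0.39·16.2 + 0.59·25.0) / (0.00 + 0.31 + 0.00 + 0.39 + 0.59)
  = 27.2680 / 1.2900 = 21.138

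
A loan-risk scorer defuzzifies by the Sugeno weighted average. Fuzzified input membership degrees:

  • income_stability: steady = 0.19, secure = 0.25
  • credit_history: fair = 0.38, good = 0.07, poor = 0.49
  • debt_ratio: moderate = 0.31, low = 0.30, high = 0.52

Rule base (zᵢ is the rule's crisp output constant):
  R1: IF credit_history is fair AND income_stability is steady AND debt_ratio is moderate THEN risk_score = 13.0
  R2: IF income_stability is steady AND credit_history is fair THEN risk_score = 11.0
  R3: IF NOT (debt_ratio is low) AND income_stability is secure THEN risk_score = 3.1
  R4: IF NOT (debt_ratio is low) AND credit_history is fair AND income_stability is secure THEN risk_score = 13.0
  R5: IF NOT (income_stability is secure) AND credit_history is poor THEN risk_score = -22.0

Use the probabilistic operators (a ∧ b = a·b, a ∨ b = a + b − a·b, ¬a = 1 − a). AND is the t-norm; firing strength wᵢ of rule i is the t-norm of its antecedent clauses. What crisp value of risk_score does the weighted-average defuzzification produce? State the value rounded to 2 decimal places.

-7.95

R1 (z=13.0): fair=0.38, steady=0.19, moderate=0.31; AND[a·b] → w = 0.0224
R2 (z=11.0): steady=0.19, fair=0.38; AND[a·b] → w = 0.0722
R3 (z=3.1): ¬low=1−0.30=0.70, secure=0.25; AND[a·b] → w = 0.1750
R4 (z=13.0): ¬low=1−0.30=0.70, fair=0.38, secure=0.25; AND[a·b] → w = 0.0665
R5 (z=-22.0): ¬secure=1−0.25=0.75, poor=0.49; AND[a·b] → w = 0.3675
Weighted average = (0.0224·13.0 + 0.0722·11.0 + 0.1750·3.1 + 0.0665·13.0 + 0.3675·-22.0) / (0.0224 + 0.0722 + 0.1750 + 0.0665 + 0.3675)
  = -5.5928 / 0.7036 = -7.95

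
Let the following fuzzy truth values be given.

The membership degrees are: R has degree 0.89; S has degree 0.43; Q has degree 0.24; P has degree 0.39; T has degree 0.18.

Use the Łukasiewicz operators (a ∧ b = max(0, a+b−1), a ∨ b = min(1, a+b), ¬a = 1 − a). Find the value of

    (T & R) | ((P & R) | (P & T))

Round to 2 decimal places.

T & R = max(0, a+b−1) on (0.18, 0.89) = 0.07
P & R = max(0, a+b−1) on (0.39, 0.89) = 0.28
P & T = max(0, a+b−1) on (0.39, 0.18) = 0.00
(P & R) | (P & T) = min(1, a+b) on (0.28, 0.00) = 0.28
(T & R) | ((P & R) | (P & T)) = min(1, a+b) on (0.07, 0.28) = 0.35

0.35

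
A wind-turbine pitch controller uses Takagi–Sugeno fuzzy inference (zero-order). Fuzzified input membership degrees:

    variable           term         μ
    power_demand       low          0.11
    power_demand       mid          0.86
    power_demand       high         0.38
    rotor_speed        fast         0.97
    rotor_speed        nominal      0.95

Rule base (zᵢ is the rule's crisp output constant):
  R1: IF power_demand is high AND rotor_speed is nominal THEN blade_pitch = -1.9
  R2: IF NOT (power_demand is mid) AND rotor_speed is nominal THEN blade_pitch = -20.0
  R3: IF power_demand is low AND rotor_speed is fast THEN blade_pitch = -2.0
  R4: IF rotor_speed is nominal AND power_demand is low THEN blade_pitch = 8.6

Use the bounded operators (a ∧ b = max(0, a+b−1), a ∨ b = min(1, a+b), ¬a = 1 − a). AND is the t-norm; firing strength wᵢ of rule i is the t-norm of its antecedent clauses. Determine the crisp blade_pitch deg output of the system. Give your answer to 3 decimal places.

-3.698

R1 (z=-1.9): high=0.38, nominal=0.95; AND[max(0, a+b−1)] → w = 0.33
R2 (z=-20.0): ¬mid=1−0.86=0.14, nominal=0.95; AND[max(0, a+b−1)] → w = 0.09
R3 (z=-2.0): low=0.11, fast=0.97; AND[max(0, a+b−1)] → w = 0.08
R4 (z=8.6): nominal=0.95, low=0.11; AND[max(0, a+b−1)] → w = 0.06
Weighted average = (0.33·-1.9 + 0.09·-20.0 + 0.08·-2.0 + 0.06·8.6) / (0.33 + 0.09 + 0.08 + 0.06)
  = -2.0710 / 0.5600 = -3.698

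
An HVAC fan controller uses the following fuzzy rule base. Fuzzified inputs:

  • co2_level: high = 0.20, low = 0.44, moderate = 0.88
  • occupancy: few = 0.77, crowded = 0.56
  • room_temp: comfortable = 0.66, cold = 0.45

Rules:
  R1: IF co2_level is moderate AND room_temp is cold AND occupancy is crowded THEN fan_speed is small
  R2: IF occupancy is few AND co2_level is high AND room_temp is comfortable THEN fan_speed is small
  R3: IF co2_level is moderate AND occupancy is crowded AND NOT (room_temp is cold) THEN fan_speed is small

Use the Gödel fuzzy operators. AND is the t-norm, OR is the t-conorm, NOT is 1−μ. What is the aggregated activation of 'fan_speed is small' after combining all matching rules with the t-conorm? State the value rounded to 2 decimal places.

R1: moderate=0.88, cold=0.45, crowded=0.56; AND[min(a, b)] → w = 0.45
R2: few=0.77, high=0.20, comfortable=0.66; AND[min(a, b)] → w = 0.20
R3: moderate=0.88, crowded=0.56, ¬cold=1−0.45=0.55; AND[min(a, b)] → w = 0.55
Rules with consequent 'small': {R1, R2, R3} → strengths 0.45, 0.20, 0.55
Aggregate via t-conorm [max(a, b)]: 0.55

0.55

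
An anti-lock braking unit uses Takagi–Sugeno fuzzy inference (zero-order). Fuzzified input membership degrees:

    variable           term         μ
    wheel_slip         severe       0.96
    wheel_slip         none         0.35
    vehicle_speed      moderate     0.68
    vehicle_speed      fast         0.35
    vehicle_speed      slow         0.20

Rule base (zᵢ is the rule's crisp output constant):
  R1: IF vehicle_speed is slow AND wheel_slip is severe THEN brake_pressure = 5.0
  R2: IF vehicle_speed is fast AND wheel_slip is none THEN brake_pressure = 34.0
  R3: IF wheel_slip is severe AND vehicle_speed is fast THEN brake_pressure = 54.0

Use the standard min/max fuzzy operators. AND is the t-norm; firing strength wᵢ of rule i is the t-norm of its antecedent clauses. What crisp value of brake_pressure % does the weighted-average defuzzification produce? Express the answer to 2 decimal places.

35.33

R1 (z=5.0): slow=0.20, severe=0.96; AND[min(a, b)] → w = 0.20
R2 (z=34.0): fast=0.35, none=0.35; AND[min(a, b)] → w = 0.35
R3 (z=54.0): severe=0.96, fast=0.35; AND[min(a, b)] → w = 0.35
Weighted average = (0.20·5.0 + 0.35·34.0 + 0.35·54.0) / (0.20 + 0.35 + 0.35)
  = 31.8000 / 0.9000 = 35.33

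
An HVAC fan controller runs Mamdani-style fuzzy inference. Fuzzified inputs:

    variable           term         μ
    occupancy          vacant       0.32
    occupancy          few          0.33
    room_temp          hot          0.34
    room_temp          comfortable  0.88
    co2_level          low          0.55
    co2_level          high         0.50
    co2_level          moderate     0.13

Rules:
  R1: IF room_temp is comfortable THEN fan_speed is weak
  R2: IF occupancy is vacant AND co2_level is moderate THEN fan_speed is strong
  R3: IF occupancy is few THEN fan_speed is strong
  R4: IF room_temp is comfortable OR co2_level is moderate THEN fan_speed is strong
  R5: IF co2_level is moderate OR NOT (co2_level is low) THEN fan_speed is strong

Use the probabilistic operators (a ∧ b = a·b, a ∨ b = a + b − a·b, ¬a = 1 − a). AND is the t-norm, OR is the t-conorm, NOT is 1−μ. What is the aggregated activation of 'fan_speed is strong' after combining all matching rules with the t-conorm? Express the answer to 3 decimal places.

0.968

R1: comfortable=0.88 → w = 0.8800
R2: vacant=0.32, moderate=0.13; AND[a·b] → w = 0.0416
R3: few=0.33 → w = 0.3300
R4: comfortable=0.88, moderate=0.13; OR[a + b − a·b] → w = 0.8956
R5: moderate=0.13, ¬low=1−0.55=0.45; OR[a + b − a·b] → w = 0.5215
Rules with consequent 'strong': {R2, R3, R4, R5} → strengths 0.0416, 0.3300, 0.8956, 0.5215
Aggregate via t-conorm [a + b − a·b]: 0.9679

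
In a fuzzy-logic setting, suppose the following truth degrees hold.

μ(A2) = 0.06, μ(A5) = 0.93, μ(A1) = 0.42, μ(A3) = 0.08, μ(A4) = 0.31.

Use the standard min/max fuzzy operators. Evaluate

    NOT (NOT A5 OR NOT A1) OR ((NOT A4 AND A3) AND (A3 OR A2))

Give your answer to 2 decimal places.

NOT A5 = 1 − 0.93 = 0.07
NOT A1 = 1 − 0.42 = 0.58
NOT A5 OR NOT A1 = max(a, b) on (0.07, 0.58) = 0.58
NOT (NOT A5 OR NOT A1) = 1 − 0.58 = 0.42
NOT A4 = 1 − 0.31 = 0.69
NOT A4 AND A3 = min(a, b) on (0.69, 0.08) = 0.08
A3 OR A2 = max(a, b) on (0.08, 0.06) = 0.08
(NOT A4 AND A3) AND (A3 OR A2) = min(a, b) on (0.08, 0.08) = 0.08
NOT (NOT A5 OR NOT A1) OR ((NOT A4 AND A3) AND (A3 OR A2)) = max(a, b) on (0.42, 0.08) = 0.42

0.42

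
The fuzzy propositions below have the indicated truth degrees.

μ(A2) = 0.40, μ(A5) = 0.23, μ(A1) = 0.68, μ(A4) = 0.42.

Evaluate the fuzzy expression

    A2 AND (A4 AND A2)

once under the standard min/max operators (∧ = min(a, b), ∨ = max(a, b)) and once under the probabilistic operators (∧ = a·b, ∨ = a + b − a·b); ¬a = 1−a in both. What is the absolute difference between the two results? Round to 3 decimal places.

Under standard min/max:
  A4 AND A2 = min(a, b) on (0.42, 0.40) = 0.40
  A2 AND (A4 AND A2) = min(a, b) on (0.40, 0.40) = 0.40
  → value = 0.4000
Under probabilistic:
  A4 AND A2 = a·b on (0.4200, 0.4000) = 0.1680
  A2 AND (A4 AND A2) = a·b on (0.4000, 0.1680) = 0.0672
  → value = 0.0672
|0.4000 − 0.0672| = 0.333

0.333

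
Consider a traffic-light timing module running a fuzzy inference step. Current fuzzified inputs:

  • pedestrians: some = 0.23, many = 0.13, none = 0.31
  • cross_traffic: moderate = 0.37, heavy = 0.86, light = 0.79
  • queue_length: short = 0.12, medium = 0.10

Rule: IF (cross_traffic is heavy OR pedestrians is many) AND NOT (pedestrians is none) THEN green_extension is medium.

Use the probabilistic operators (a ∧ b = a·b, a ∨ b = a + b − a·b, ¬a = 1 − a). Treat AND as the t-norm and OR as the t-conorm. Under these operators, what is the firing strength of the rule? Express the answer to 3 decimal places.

0.606

firing strength: (heavy=0.86 OR many=0.13) = 0.8782; AND[a·b] with ¬none=1−0.31=0.69 → w = 0.6060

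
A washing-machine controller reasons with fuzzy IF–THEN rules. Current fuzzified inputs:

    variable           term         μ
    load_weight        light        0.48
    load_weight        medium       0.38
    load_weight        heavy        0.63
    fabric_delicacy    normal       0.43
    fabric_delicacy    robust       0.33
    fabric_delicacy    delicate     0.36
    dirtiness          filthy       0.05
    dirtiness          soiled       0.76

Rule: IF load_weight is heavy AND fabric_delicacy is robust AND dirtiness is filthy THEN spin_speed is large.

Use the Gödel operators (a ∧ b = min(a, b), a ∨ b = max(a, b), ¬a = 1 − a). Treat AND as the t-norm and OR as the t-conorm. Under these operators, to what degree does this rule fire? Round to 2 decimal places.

firing strength: heavy=0.63, robust=0.33, filthy=0.05; AND[min(a, b)] → w = 0.05

0.05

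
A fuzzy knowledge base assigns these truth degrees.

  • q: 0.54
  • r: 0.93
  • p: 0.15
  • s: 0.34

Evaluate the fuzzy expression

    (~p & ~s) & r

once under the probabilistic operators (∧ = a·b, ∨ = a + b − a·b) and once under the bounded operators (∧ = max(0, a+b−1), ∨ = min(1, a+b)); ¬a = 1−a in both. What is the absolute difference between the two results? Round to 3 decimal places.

0.082

Under probabilistic:
  ~p = 1 − 0.1500 = 0.8500
  ~s = 1 − 0.3400 = 0.6600
  ~p & ~s = a·b on (0.8500, 0.6600) = 0.5610
  (~p & ~s) & r = a·b on (0.5610, 0.9300) = 0.5217
  → value = 0.5217
Under bounded:
  ~p = 1 − 0.15 = 0.85
  ~s = 1 − 0.34 = 0.66
  ~p & ~s = max(0, a+b−1) on (0.85, 0.66) = 0.51
  (~p & ~s) & r = max(0, a+b−1) on (0.51, 0.93) = 0.44
  → value = 0.4400
|0.5217 − 0.4400| = 0.082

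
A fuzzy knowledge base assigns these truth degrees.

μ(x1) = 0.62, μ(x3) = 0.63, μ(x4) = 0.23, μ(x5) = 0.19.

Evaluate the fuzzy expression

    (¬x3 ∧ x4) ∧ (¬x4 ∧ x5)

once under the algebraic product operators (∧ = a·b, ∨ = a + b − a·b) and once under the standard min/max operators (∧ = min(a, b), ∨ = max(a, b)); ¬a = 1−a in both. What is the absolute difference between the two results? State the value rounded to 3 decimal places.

0.178

Under algebraic product:
  ¬x3 = 1 − 0.6300 = 0.3700
  ¬x3 ∧ x4 = a·b on (0.3700, 0.2300) = 0.0851
  ¬x4 = 1 − 0.2300 = 0.7700
  ¬x4 ∧ x5 = a·b on (0.7700, 0.1900) = 0.1463
  (¬x3 ∧ x4) ∧ (¬x4 ∧ x5) = a·b on (0.0851, 0.1463) = 0.0125
  → value = 0.0125
Under standard min/max:
  ¬x3 = 1 − 0.63 = 0.37
  ¬x3 ∧ x4 = min(a, b) on (0.37, 0.23) = 0.23
  ¬x4 = 1 − 0.23 = 0.77
  ¬x4 ∧ x5 = min(a, b) on (0.77, 0.19) = 0.19
  (¬x3 ∧ x4) ∧ (¬x4 ∧ x5) = min(a, b) on (0.23, 0.19) = 0.19
  → value = 0.1900
|0.0125 − 0.1900| = 0.178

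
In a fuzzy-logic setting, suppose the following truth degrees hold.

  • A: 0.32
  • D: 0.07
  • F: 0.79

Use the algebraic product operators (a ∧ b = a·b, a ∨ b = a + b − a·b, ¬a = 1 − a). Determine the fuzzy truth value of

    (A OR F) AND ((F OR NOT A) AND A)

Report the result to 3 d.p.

A OR F = a + b − a·b on (0.3200, 0.7900) = 0.8572
NOT A = 1 − 0.3200 = 0.6800
F OR NOT A = a + b − a·b on (0.7900, 0.6800) = 0.9328
(F OR NOT A) AND A = a·b on (0.9328, 0.3200) = 0.2985
(A OR F) AND ((F OR NOT A) AND A) = a·b on (0.8572, 0.2985) = 0.2559

0.256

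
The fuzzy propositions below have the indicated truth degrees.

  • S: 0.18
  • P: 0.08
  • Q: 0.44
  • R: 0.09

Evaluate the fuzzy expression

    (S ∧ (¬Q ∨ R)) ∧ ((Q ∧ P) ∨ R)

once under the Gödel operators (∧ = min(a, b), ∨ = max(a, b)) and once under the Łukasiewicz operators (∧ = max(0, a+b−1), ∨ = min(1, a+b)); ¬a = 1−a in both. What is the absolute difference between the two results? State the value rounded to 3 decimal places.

Under Gödel:
  ¬Q = 1 − 0.44 = 0.56
  ¬Q ∨ R = max(a, b) on (0.56, 0.09) = 0.56
  S ∧ (¬Q ∨ R) = min(a, b) on (0.18, 0.56) = 0.18
  Q ∧ P = min(a, b) on (0.44, 0.08) = 0.08
  (Q ∧ P) ∨ R = max(a, b) on (0.08, 0.09) = 0.09
  (S ∧ (¬Q ∨ R)) ∧ ((Q ∧ P) ∨ R) = min(a, b) on (0.18, 0.09) = 0.09
  → value = 0.0900
Under Łukasiewicz:
  ¬Q = 1 − 0.44 = 0.56
  ¬Q ∨ R = min(1, a+b) on (0.56, 0.09) = 0.65
  S ∧ (¬Q ∨ R) = max(0, a+b−1) on (0.18, 0.65) = 0.00
  Q ∧ P = max(0, a+b−1) on (0.44, 0.08) = 0.00
  (Q ∧ P) ∨ R = min(1, a+b) on (0.00, 0.09) = 0.09
  (S ∧ (¬Q ∨ R)) ∧ ((Q ∧ P) ∨ R) = max(0, a+b−1) on (0.00, 0.09) = 0.00
  → value = 0.0000
|0.0900 − 0.0000| = 0.090

0.090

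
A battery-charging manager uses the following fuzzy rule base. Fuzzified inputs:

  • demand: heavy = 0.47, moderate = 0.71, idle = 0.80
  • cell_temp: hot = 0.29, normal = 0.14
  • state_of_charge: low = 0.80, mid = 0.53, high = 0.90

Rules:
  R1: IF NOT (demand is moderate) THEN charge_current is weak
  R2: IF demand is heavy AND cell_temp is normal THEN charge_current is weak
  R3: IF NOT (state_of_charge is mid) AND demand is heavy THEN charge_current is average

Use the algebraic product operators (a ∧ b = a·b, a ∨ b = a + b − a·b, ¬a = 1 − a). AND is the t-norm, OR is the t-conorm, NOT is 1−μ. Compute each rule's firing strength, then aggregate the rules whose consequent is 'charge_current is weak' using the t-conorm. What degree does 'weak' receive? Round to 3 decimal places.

R1: ¬moderate=1−0.71=0.29 → w = 0.2900
R2: heavy=0.47, normal=0.14; AND[a·b] → w = 0.0658
R3: ¬mid=1−0.53=0.47, heavy=0.47; AND[a·b] → w = 0.2209
Rules with consequent 'weak': {R1, R2} → strengths 0.2900, 0.0658
Aggregate via t-conorm [a + b − a·b]: 0.3367

0.337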